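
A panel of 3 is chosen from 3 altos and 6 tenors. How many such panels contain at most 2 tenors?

64

Split by how many tenors are chosen (0 through 2).
Sum: C(6,0)·C(3,3) + C(6,1)·C(3,2) + C(6,2)·C(3,1) = 1 + 18 + 45 = 64.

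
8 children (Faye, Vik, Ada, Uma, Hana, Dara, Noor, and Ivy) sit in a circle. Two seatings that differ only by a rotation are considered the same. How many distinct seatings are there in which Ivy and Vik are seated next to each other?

Treat {Ivy, Vik} as one unit (2 internal orders) and seat the resulting 7 units around the table: (6)! circular arrangements.
So 2 × (6)! = 2 × 720 = 1440.

1440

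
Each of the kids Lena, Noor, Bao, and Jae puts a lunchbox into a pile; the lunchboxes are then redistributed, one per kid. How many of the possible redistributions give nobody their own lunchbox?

This is the derangement count D_4: permutations of 4 items with no fixed point.
By inclusion–exclusion this is Σ_{j=0}^{4} (−1)^j C(4,j)·(4−j)!.
Computing: 24 − 24 + 12 − 4 + 1 = 9.

9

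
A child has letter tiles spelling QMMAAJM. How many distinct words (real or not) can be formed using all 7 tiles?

420

The 7 letters of QMMAAJM have repeats: A appearing twice and M appearing 3 times.
Dividing 7! = 5040 by 3!·2! = 12 for the repeated letters gives 420.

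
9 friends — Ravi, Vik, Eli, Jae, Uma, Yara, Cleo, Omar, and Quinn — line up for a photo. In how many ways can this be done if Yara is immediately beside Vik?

Glue Yara and Vik into one block (2 internal orders), leaving 8 units to arrange in a row.
So the count is 2·(8)! = 80640.

80640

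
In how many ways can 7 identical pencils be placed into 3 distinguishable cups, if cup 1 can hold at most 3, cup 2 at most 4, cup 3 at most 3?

By stars and bars, unrestricted non-negative solutions to x_1+…+x_3 = 7 number C(7+2,2) = 36.
Subtract solutions that violate a single cap (substitute x_i' = x_i − (cap_i+1)): x_1 ≥ 4 gives C(5,2) = 10; x_2 ≥ 5 gives C(4,2) = 6; x_3 ≥ 4 gives C(5,2) = 10. Together 26.
No two caps can be exceeded simultaneously, so the pair terms are all 0.
By inclusion–exclusion the count is 36 − 26 + 0 = 10.

10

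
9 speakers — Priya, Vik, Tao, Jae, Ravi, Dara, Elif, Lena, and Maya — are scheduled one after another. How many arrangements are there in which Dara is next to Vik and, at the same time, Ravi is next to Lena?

Treat {Dara,Vik} as one block (2 orders) and {Ravi,Lena} as another (2 orders).
That leaves 7 units to arrange: 2 × 2 × 7! = 4 × 5040 = 20160.

20160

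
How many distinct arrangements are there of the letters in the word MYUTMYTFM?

MYUTMYTFM has 9 letters with M appearing 3 times, T appearing twice, and Y appearing twice.
So there are 9! / (3!·2!·2!) = 15120 distinguishable arrangements.

15120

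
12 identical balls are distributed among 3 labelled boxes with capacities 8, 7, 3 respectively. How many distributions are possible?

Ignoring the caps, the number of non-negative solutions to x_1+…+x_3 = 12 is C(14,2) = 91.
Subtract solutions that violate a single cap (substitute x_i' = x_i − (cap_i+1)): x_1 ≥ 9 gives C(5,2) = 10; x_2 ≥ 8 gives C(6,2) = 15; x_3 ≥ 4 gives C(10,2) = 45. Together 70.
Add back pairs where two caps are both exceeded: 0 + 0 + 1 = 1.
By inclusion–exclusion the count is 91 − 70 + 1 = 22.

22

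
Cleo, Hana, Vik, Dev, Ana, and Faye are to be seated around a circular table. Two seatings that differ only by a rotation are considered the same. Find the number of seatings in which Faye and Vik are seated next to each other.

Treat {Faye, Vik} as one unit (2 internal orders) and seat the resulting 5 units around the table: (4)! circular arrangements.
So 2 × (4)! = 2 × 24 = 48.

48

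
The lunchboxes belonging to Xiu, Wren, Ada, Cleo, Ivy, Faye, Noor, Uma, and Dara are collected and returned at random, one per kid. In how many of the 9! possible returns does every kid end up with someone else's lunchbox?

133496

This is the derangement count D_9: permutations of 9 items with no fixed point.
By inclusion–exclusion this is Σ_{j=0}^{9} (−1)^j C(9,j)·(9−j)!.
Computing: 362880 − 362880 + 181440 − 60480 + 15120 − 3024 + 504 − 72 + 9 − 1 = 133496.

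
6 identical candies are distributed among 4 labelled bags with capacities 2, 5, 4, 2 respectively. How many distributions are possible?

40

Ignoring the caps, the number of non-negative solutions to x_1+…+x_4 = 6 is C(9,3) = 84.
Subtract solutions that violate a single cap (substitute x_i' = x_i − (cap_i+1)): x_1 ≥ 3 gives C(6,3) = 20; x_2 ≥ 6 gives C(3,3) = 1; x_3 ≥ 5 gives C(4,3) = 4; x_4 ≥ 3 gives C(6,3) = 20. Together 45.
Add back pairs where two caps are both exceeded: 0 + 0 + 1 + 0 + 0 + 0 = 1.
By inclusion–exclusion the count is 84 − 45 + 1 = 40.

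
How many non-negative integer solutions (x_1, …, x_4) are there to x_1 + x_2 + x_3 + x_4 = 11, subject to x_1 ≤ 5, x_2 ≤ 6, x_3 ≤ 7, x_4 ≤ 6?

Without the upper bounds there are C(14,3) = 364 ways to split 11 among 4 variables.
Subtract solutions that violate a single cap (substitute x_i' = x_i − (cap_i+1)): x_1 ≥ 6 gives C(8,3) = 56; x_2 ≥ 7 gives C(7,3) = 35; x_3 ≥ 8 gives C(6,3) = 20; x_4 ≥ 7 gives C(7,3) = 35. Together 146.
No two caps can be exceeded simultaneously, so the pair terms are all 0.
By inclusion–exclusion the count is 364 − 146 + 0 = 218.

218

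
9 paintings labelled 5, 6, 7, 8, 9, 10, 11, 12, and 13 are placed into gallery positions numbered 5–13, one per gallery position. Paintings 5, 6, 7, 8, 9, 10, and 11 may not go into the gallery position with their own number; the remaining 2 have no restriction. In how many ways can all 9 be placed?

Let Aᵢ (for 5 ≤ i ≤ 11) be the placements that put painting i in its forbidden gallery position. Any j of these fix j positions, leaving (9−j)! ways to fill the rest, and there are C(7,j) ways to pick which j.
By inclusion–exclusion, the number of valid placements is Σ_{j=0}^{7} (−1)^j C(7,j)·(9−j)!.
Computing: 362880 − 282240 + 105840 − 25200 + 4200 − 504 + 42 − 2 = 165016.

165016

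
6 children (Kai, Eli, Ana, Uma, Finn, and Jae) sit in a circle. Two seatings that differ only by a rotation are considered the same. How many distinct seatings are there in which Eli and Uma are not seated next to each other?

Without the restriction there are (5)! = 120 seatings.
Seatings with Eli beside Uma: treat them as a block with 2 internal orders, giving 2 × (4)! = 48.
Subtracting, 120 − 48 = 72.

72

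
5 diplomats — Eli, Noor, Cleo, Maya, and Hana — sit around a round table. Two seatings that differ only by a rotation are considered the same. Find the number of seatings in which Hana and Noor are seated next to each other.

Treat {Hana, Noor} as one unit (2 internal orders) and seat the resulting 4 units around the table: (3)! circular arrangements.
So 2 × (3)! = 2 × 6 = 12.

12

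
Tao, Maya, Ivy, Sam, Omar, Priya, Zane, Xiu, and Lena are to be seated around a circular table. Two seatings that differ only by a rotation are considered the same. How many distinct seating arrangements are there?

Seat Tao anywhere (absorbing the rotational symmetry), then permute the other 8: (8)! = 40320.

40320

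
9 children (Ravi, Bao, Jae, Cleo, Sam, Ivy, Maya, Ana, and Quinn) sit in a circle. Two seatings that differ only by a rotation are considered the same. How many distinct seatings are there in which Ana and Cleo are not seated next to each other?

Without the restriction there are (8)! = 40320 seatings.
Those with Ana next to Cleo: fuse the pair into one unit and seat 8 units around a circle — 2·(7)! = 10080.
Subtracting, 40320 − 10080 = 30240.

30240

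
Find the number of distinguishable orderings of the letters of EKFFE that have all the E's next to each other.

Treat the 2 copies of E as a single block. The multiset to arrange is then {EE, F, F, K}, 4 items in all.
That gives (4)!/(2!) = 12 arrangements.

12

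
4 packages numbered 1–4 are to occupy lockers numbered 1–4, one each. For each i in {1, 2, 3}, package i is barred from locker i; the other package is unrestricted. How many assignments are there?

Let Aᵢ (for i ∈ {1, 2, 3}) be the placements that put package i in its forbidden locker. Any j of these fix j positions, leaving (4−j)! ways to fill the rest, and there are C(3,j) ways to pick which j.
By inclusion–exclusion, the number of valid placements is Σ_{j=0}^{3} (−1)^j C(3,j)·(4−j)!.
Computing: 24 − 18 + 6 − 1 = 11.

11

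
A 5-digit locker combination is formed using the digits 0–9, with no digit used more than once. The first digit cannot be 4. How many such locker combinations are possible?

27216

The first digit has 10−1 = 9 choices (anything except 4).
The remaining 4 digits are filled from the other 9 symbols without repetition: 9 × 8 × 7 × 6 = 3024.
Total: 9 × 3024 = 27216.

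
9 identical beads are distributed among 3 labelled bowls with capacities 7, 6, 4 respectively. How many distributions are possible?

31

By stars and bars, unrestricted non-negative solutions to x_1+…+x_3 = 9 number C(9+2,2) = 55.
Subtract solutions that violate a single cap (substitute x_i' = x_i − (cap_i+1)): x_1 ≥ 8 gives C(3,2) = 3; x_2 ≥ 7 gives C(4,2) = 6; x_3 ≥ 5 gives C(6,2) = 15. Together 24.
No two caps can be exceeded simultaneously, so the pair terms are all 0.
By inclusion–exclusion the count is 55 − 24 + 0 = 31.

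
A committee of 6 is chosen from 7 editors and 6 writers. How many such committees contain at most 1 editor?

43

Split by how many editors are chosen (0 through 1).
Sum: C(7,0)·C(6,6) + C(7,1)·C(6,5) = 1 + 42 = 43.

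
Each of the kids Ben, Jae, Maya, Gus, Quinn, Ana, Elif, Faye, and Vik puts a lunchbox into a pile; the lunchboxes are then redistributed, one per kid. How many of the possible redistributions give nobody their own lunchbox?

133496

Count assignments avoiding every fixed point. For any j of the 9 kids fixed to their own lunchbox, the other 9−j can be arranged in (9−j)! ways.
By inclusion–exclusion this is Σ_{j=0}^{9} (−1)^j C(9,j)·(9−j)!.
Computing: 362880 − 362880 + 181440 − 60480 + 15120 − 3024 + 504 − 72 + 9 − 1 = 133496.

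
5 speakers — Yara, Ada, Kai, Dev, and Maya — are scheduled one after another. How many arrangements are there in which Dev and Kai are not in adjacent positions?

There are 5! = 120 arrangements in all. If Dev and Kai are adjacent, merging them into one block gives 2·(4)! = 48 arrangements.
Complementary counting: 120 − 48 = 72.

72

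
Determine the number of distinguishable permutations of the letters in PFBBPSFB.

The 8 letters of PFBBPSFB have repeats: B appearing 3 times, F appearing twice, and P appearing twice.
So there are 8! / (3!·2!·2!) = 1680 distinguishable arrangements.

1680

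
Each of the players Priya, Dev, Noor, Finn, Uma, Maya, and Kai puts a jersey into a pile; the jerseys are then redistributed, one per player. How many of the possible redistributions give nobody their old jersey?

1854

Count assignments avoiding every fixed point. For any j of the 7 players fixed to their old jersey, the other 7−j can be arranged in (7−j)! ways.
By inclusion–exclusion this is Σ_{j=0}^{7} (−1)^j C(7,j)·(7−j)!.
Computing: 5040 − 5040 + 2520 − 840 + 210 − 42 + 7 − 1 = 1854.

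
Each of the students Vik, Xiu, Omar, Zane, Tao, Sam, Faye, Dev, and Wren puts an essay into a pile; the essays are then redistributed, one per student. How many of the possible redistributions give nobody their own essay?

133496

Let Aᵢ be the assignments in which student i gets their own essay. We want the size of the complement of A₁∪…∪A_9.
By inclusion–exclusion this is Σ_{j=0}^{9} (−1)^j C(9,j)·(9−j)!.
Computing: 362880 − 362880 + 181440 − 60480 + 15120 − 3024 + 504 − 72 + 9 − 1 = 133496.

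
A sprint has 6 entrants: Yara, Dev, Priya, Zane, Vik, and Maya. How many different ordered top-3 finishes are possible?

120

This is an ordered selection of 3 from 6: P(6,3).
That gives 6 × 5 × 4 = 120.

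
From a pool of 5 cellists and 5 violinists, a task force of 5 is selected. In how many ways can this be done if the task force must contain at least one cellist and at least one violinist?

Total 5-person selections from all 10: C(10,5) = 252.
Subtract selections that omit an entire group: no cellists → C(5,5) = 1; no violinists → C(5,5) = 1.
Both groups omitted at once is impossible, so 252 − 2 = 250.

250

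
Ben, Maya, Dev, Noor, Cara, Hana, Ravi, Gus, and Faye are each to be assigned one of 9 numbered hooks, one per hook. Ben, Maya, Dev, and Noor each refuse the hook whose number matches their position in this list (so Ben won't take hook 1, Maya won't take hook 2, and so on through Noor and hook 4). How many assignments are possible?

229080

Let Aᵢ (for 1 ≤ i ≤ 4) be the placements that put person i in their forbidden hook. Any j of these fix j positions, leaving (9−j)! ways to fill the rest, and there are C(4,j) ways to pick which j.
By inclusion–exclusion, the number of valid placements is Σ_{j=0}^{4} (−1)^j C(4,j)·(9−j)!.
Computing: 362880 − 161280 + 30240 − 2880 + 120 = 229080.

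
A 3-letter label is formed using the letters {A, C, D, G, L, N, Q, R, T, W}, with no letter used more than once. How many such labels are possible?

720

This is a permutation of 3 out of 10: P(10,3) = 10!/7!.
10 × 9 × 8 = 720.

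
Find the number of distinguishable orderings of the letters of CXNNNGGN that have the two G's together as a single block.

210

Treat the 2 copies of G as a single block. The multiset to arrange is then {GG, C, N, N, N, N, X}, 7 items in all.
That gives (7)!/(4!) = 210 arrangements.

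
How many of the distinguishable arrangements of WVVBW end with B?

With the last slot taken by B, it remains to arrange the other 4 letters (WVVW).
Those 4 letters have V appearing twice and W appearing twice, giving (4)!/(2!·2!) = 6.

6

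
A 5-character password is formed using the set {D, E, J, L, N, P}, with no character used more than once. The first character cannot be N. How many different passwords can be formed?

600

The first character has 6−1 = 5 choices (anything except N).
The remaining 4 characters are filled from the other 5 symbols without repetition: 5 × 4 × 3 × 2 = 120.
Total: 5 × 120 = 600.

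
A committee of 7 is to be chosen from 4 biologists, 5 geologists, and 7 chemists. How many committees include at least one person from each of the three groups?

10283

With no constraint there are C(16,7) = 11440 possible selections.
Selections missing a whole group: no biologists → C(12,7) = 792; no geologists → C(11,7) = 330; no chemists → C(9,7) = 36.
Add back selections omitting two groups (i.e. drawn from a single group): C(4,7) + C(5,7) + C(7,7) = 1.
By inclusion–exclusion: 11440 − 1158 + 1 = 10283.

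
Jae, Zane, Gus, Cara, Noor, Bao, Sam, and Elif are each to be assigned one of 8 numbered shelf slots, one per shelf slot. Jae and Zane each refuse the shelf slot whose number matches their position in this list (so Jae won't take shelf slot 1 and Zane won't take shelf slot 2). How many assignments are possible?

30960

Let Aᵢ (for i ∈ {1, 2}) be the placements that put person i in their forbidden shelf slot. Any j of these fix j positions, leaving (8−j)! ways to fill the rest, and there are C(2,j) ways to pick which j.
By inclusion–exclusion, the number of valid placements is Σ_{j=0}^{2} (−1)^j C(2,j)·(8−j)!.
Computing: 40320 − 10080 + 720 = 30960.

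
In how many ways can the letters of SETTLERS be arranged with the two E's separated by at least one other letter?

Total arrangements of SETTLERS: 8!/(2!·2!·2!) = 5040.
If the two E's are adjacent, glue them into one block, leaving 7 items to arrange: (7)!/(2!·2!) = 1260 ways.
Hence 5040 − 1260 = 3780.

3780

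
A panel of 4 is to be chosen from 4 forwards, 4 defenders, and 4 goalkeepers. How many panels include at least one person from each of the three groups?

288

With no constraint there are C(12,4) = 495 possible selections.
Selections missing a whole group: no forwards → C(8,4) = 70; no defenders → C(8,4) = 70; no goalkeepers → C(8,4) = 70.
Add back selections omitting two groups (i.e. drawn from a single group): C(4,4) + C(4,4) + C(4,4) = 3.
By inclusion–exclusion: 495 − 210 + 3 = 288.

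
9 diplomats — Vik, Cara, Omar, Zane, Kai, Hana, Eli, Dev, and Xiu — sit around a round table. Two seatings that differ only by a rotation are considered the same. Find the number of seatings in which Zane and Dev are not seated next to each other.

Without the restriction there are (8)! = 40320 seatings.
Those with Zane next to Dev: fuse the pair into one unit and seat 8 units around a circle — 2·(7)! = 10080.
Subtracting, 40320 − 10080 = 30240.

30240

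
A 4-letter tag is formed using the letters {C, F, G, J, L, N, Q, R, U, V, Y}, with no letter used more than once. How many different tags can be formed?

With no repetition, fill the 4 letters in order: 11 choices, then 10, down to 8.
That product is 11 × 10 × 9 × 8 = 7920.

7920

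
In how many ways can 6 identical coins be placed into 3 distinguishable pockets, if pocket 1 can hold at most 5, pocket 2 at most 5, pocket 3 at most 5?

25

Without the upper bounds there are C(8,2) = 28 ways to split 6 among 3 pockets.
Subtract solutions that violate a single cap (substitute x_i' = x_i − (cap_i+1)): x_1 ≥ 6 gives C(2,2) = 1; x_2 ≥ 6 gives C(2,2) = 1; x_3 ≥ 6 gives C(2,2) = 1. Together 3.
No two caps can be exceeded simultaneously, so the pair terms are all 0.
By inclusion–exclusion the count is 28 − 3 + 0 = 25.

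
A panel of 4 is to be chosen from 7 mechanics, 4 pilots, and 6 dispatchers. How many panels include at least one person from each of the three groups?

Total 4-person selections from all 17: C(17,4) = 2380.
Subtract selections that omit an entire group: no mechanics → C(10,4) = 210; no pilots → C(13,4) = 715; no dispatchers → C(11,4) = 330.
Add back selections omitting two groups (i.e. drawn from a single group): C(7,4) + C(4,4) + C(6,4) = 51.
By inclusion–exclusion: 2380 − 1255 + 51 = 1176.

1176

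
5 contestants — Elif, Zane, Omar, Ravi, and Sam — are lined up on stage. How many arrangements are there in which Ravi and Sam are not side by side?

There are 5! = 120 arrangements in all. If Ravi and Sam are adjacent, merging them into one block gives 2·(4)! = 48 arrangements.
Complementary counting: 120 − 48 = 72.

72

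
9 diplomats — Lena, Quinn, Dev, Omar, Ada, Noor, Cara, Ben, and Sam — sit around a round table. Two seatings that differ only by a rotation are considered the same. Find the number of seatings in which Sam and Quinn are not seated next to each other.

Without the restriction there are (8)! = 40320 seatings.
Seatings with Sam beside Quinn: treat them as a block with 2 internal orders, giving 2 × (7)! = 10080.
Subtracting, 40320 − 10080 = 30240.

30240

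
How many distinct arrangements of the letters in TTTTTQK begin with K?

With the first slot taken by K, it remains to arrange the other 6 letters (TTTTTQ).
Those 6 letters have T appearing 5 times, giving (6)!/(5!) = 6.

6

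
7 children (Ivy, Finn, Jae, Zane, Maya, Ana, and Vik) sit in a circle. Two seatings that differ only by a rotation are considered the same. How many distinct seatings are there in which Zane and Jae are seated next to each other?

Treat {Zane, Jae} as one unit (2 internal orders) and seat the resulting 6 units around the table: (5)! circular arrangements.
So 2 × (5)! = 2 × 120 = 240.

240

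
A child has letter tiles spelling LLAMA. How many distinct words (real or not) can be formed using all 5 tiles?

30

Letter multiplicities in LLAMA: A×2, L×2, M×1.
The number of distinct arrangements is 5!/(2!·2!) = 120/4 = 30.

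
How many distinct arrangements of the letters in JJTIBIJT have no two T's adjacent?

Total arrangements of JJTIBIJT: 8!/(3!·2!·2!) = 1680.
Arrangements with the T's together: treat TT as one letter, giving (7)!/(3!·2!) = 420.
Hence 1680 − 420 = 1260.

1260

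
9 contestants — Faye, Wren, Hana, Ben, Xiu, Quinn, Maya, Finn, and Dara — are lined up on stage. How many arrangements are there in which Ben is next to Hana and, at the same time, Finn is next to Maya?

20160

Treat {Ben,Hana} as one block (2 orders) and {Finn,Maya} as another (2 orders).
That leaves 7 units to arrange: 2 × 2 × 7! = 4 × 5040 = 20160.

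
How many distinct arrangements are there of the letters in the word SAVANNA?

420

SAVANNA has 7 letters with A appearing 3 times and N appearing twice.
Dividing 7! = 5040 by 3!·2! = 12 for the repeated letters gives 420.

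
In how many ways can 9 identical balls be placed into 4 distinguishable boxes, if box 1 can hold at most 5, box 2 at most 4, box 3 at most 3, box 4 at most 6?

Ignoring the caps, the number of non-negative solutions to x_1+…+x_4 = 9 is C(12,3) = 220.
Subtract solutions that violate a single cap (substitute x_i' = x_i − (cap_i+1)): x_1 ≥ 6 gives C(6,3) = 20; x_2 ≥ 5 gives C(7,3) = 35; x_3 ≥ 4 gives C(8,3) = 56; x_4 ≥ 7 gives C(5,3) = 10. Together 121.
Add back pairs where two caps are both exceeded: 0 + 0 + 0 + 1 + 0 + 0 = 1.
By inclusion–exclusion the count is 220 − 121 + 1 = 100.

100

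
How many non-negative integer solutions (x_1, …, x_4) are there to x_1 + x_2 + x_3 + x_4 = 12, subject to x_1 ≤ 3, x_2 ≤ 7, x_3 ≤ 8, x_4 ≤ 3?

By stars and bars, unrestricted non-negative solutions to x_1+…+x_4 = 12 number C(12+3,3) = 455.
Subtract solutions that violate a single cap (substitute x_i' = x_i − (cap_i+1)): x_1 ≥ 4 gives C(11,3) = 165; x_2 ≥ 8 gives C(7,3) = 35; x_3 ≥ 9 gives C(6,3) = 20; x_4 ≥ 4 gives C(11,3) = 165. Together 385.
Add back pairs where two caps are both exceeded: 1 + 0 + 35 + 0 + 1 + 0 = 37.
By inclusion–exclusion the count is 455 − 385 + 37 = 107.

107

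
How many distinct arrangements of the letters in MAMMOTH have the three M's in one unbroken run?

Treat the 3 copies of M as a single block. The multiset to arrange is then {MMM, A, H, O, T}, 5 items in all.
All 5 items are distinct, so there are (5)! = 120 arrangements.

120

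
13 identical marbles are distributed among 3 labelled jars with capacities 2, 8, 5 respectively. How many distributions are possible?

Ignoring the caps, the number of non-negative solutions to x_1+…+x_3 = 13 is C(15,2) = 105.
Subtract solutions that violate a single cap (substitute x_i' = x_i − (cap_i+1)): x_1 ≥ 3 gives C(12,2) = 66; x_2 ≥ 9 gives C(6,2) = 15; x_3 ≥ 6 gives C(9,2) = 36. Together 117.
Add back pairs where two caps are both exceeded: 3 + 15 + 0 = 18.
By inclusion–exclusion the count is 105 − 117 + 18 = 6.

6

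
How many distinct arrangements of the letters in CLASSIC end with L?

Fix L in the last position and arrange the remaining 6 letters.
Those 6 letters have C appearing twice and S appearing twice, giving (6)!/(2!·2!) = 180.

180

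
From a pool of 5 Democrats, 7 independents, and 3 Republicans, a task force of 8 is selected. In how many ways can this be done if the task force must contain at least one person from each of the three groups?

5894

With no constraint there are C(15,8) = 6435 possible selections.
Subtract selections that omit an entire group: no Democrats → C(10,8) = 45; no independents → C(8,8) = 1; no Republicans → C(12,8) = 495.
Add back selections omitting two groups (i.e. drawn from a single group): C(5,8) + C(7,8) + C(3,8) = 0.
By inclusion–exclusion: 6435 − 541 + 0 = 5894.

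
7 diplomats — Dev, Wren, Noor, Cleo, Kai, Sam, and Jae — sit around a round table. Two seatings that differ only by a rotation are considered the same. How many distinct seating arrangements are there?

Seat Dev anywhere (absorbing the rotational symmetry), then permute the other 6: (6)! = 720.

720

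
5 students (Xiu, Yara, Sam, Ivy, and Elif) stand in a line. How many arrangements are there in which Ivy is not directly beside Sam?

There are 5! = 120 arrangements in all. If Ivy and Sam are adjacent, merging them into one block gives 2·(4)! = 48 arrangements.
So 120 − 48 = 72 arrangements keep them apart.

72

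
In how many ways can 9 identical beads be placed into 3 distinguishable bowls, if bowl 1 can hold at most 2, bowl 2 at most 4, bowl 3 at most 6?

By stars and bars, unrestricted non-negative solutions to x_1+…+x_3 = 9 number C(9+2,2) = 55.
Subtract solutions that violate a single cap (substitute x_i' = x_i − (cap_i+1)): x_1 ≥ 3 gives C(8,2) = 28; x_2 ≥ 5 gives C(6,2) = 15; x_3 ≥ 7 gives C(4,2) = 6. Together 49.
Add back pairs where two caps are both exceeded: 3 + 0 + 0 = 3.
By inclusion–exclusion the count is 55 − 49 + 3 = 9.

9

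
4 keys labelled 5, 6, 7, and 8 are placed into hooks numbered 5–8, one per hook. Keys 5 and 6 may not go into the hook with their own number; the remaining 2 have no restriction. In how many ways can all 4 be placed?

Let Aᵢ (for i ∈ {5, 6}) be the placements that put key i in its forbidden hook. Any j of these fix j positions, leaving (4−j)! ways to fill the rest, and there are C(2,j) ways to pick which j.
By inclusion–exclusion, the number of valid placements is Σ_{j=0}^{2} (−1)^j C(2,j)·(4−j)!.
Computing: 24 − 12 + 2 = 14.

14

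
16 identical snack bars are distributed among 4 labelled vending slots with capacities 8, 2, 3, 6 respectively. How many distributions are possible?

Ignoring the caps, the number of non-negative solutions to x_1+…+x_4 = 16 is C(19,3) = 969.
Subtract solutions that violate a single cap (substitute x_i' = x_i − (cap_i+1)): x_1 ≥ 9 gives C(10,3) = 120; x_2 ≥ 3 gives C(16,3) = 560; x_3 ≥ 4 gives C(15,3) = 455; x_4 ≥ 7 gives C(12,3) = 220. Together 1355.
Add back pairs where two caps are both exceeded: 35 + 20 + 1 + 220 + 84 + 56 = 416.
Subtract triples: 1 + 0 + 0 + 10 = 11.
By inclusion–exclusion the count is 969 − 1355 + 416 − 11 = 19.

19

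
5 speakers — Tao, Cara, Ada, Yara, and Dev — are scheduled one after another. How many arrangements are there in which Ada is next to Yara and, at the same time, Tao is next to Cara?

Treat {Ada,Yara} as one block (2 orders) and {Tao,Cara} as another (2 orders).
That leaves 3 units to arrange: 2 × 2 × 3! = 4 × 6 = 24.

24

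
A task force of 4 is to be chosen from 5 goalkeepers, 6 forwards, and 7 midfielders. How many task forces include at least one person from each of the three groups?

With no constraint there are C(18,4) = 3060 possible selections.
Selections missing a whole group: no goalkeepers → C(13,4) = 715; no forwards → C(12,4) = 495; no midfielders → C(11,4) = 330.
Add back selections omitting two groups (i.e. drawn from a single group): C(5,4) + C(6,4) + C(7,4) = 55.
By inclusion–exclusion: 3060 − 1540 + 55 = 1575.

1575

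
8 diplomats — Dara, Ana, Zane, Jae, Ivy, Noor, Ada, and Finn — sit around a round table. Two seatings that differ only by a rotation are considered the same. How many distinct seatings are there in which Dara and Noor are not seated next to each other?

3600

All circular seatings of 8 people number (7)! = 5040.
Seatings with Dara beside Noor: treat them as a block with 2 internal orders, giving 2 × (6)! = 1440.
Subtracting, 5040 − 1440 = 3600.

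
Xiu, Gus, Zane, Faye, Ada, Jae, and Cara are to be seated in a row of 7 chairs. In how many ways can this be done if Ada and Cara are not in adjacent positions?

3600

Of the 7! = 5040 arrangements, those with Ada and Cara adjacent number 2 × 6! = 1440 (treat the pair as a block with 2 internal orders).
So 5040 − 1440 = 3600 arrangements keep them apart.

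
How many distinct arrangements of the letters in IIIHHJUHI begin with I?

With the first slot taken by I, it remains to arrange the other 8 letters (IIHHJUHI).
Those 8 letters have H appearing 3 times and I appearing 3 times, giving (8)!/(3!·3!) = 1120.

1120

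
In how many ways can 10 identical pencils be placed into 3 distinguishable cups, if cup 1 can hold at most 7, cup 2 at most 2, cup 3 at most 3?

Without the upper bounds there are C(12,2) = 66 ways to split 10 among 3 cups.
Subtract solutions that violate a single cap (substitute x_i' = x_i − (cap_i+1)): x_1 ≥ 8 gives C(4,2) = 6; x_2 ≥ 3 gives C(9,2) = 36; x_3 ≥ 4 gives C(8,2) = 28. Together 70.
Add back pairs where two caps are both exceeded: 0 + 0 + 10 = 10.
By inclusion–exclusion the count is 66 − 70 + 10 = 6.

6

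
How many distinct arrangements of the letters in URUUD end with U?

With the last slot taken by U, it remains to arrange the other 4 letters (RUUD).
Those 4 letters have U appearing twice, giving (4)!/(2!) = 12.

12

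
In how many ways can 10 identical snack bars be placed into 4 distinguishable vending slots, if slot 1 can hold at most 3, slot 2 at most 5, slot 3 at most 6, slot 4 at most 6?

Without the upper bounds there are C(13,3) = 286 ways to split 10 among 4 vending slots.
Subtract solutions that violate a single cap (substitute x_i' = x_i − (cap_i+1)): x_1 ≥ 4 gives C(9,3) = 84; x_2 ≥ 6 gives C(7,3) = 35; x_3 ≥ 7 gives C(6,3) = 20; x_4 ≥ 7 gives C(6,3) = 20. Together 159.
Add back pairs where two caps are both exceeded: 1 + 0 + 0 + 0 + 0 + 0 = 1.
By inclusion–exclusion the count is 286 − 159 + 1 = 128.

128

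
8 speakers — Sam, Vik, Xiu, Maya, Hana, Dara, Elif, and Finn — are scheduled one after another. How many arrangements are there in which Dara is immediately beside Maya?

Place the 6 others and the Dara-Maya pair as 7 objects in a line; the pair has 2 internal arrangements.
That gives 2 × 7! = 2 × 5040 = 10080.

10080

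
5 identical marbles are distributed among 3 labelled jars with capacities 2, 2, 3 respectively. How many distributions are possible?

Without the upper bounds there are C(7,2) = 21 ways to split 5 among 3 jars.
Subtract solutions that violate a single cap (substitute x_i' = x_i − (cap_i+1)): x_1 ≥ 3 gives C(4,2) = 6; x_2 ≥ 3 gives C(4,2) = 6; x_3 ≥ 4 gives C(3,2) = 3. Together 15.
No two caps can be exceeded simultaneously, so the pair terms are all 0.
By inclusion–exclusion the count is 21 − 15 + 0 = 6.

6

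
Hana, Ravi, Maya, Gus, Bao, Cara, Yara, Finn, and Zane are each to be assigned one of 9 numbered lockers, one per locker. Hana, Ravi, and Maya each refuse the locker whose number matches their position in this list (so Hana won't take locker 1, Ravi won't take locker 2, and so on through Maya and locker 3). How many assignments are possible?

Let Aᵢ (for i ∈ {1, 2, 3}) be the placements that put person i in their forbidden locker. Any j of these fix j positions, leaving (9−j)! ways to fill the rest, and there are C(3,j) ways to pick which j.
By inclusion–exclusion, the number of valid placements is Σ_{j=0}^{3} (−1)^j C(3,j)·(9−j)!.
Computing: 362880 − 120960 + 15120 − 720 = 256320.

256320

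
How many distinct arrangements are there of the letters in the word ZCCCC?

5

Letter multiplicities in ZCCCC: C×4, Z×1.
The number of distinct arrangements is 5!/(4!) = 120/24 = 5.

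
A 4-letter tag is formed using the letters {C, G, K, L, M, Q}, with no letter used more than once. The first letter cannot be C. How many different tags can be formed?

300

The first letter has 6−1 = 5 choices (anything except C).
The remaining 3 letters are filled from the other 5 symbols without repetition: 5 × 4 × 3 = 60.
Total: 5 × 60 = 300.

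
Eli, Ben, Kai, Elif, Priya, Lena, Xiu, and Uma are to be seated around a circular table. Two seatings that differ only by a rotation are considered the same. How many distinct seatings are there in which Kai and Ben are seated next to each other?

1440

Treat {Kai, Ben} as one unit (2 internal orders) and seat the resulting 7 units around the table: (6)! circular arrangements.
So 2 × (6)! = 2 × 720 = 1440.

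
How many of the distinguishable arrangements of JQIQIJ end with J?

30

Fix J in the last position and arrange the remaining 5 letters.
Those 5 letters have I appearing twice and Q appearing twice, giving (5)!/(2!·2!) = 30.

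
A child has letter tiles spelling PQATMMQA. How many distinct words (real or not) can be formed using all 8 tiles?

Letter multiplicities in PQATMMQA: A×2, M×2, P×1, Q×2, T×1.
So there are 8! / (2!·2!·2!) = 5040 distinguishable arrangements.

5040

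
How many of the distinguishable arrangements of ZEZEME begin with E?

30

With the first slot taken by E, it remains to arrange the other 5 letters (ZZEME).
Those 5 letters have E appearing twice and Z appearing twice, giving (5)!/(2!·2!) = 30.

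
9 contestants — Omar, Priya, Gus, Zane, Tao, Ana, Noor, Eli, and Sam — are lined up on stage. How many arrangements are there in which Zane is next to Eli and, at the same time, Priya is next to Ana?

20160

Treat {Zane,Eli} as one block (2 orders) and {Priya,Ana} as another (2 orders).
That leaves 7 units to arrange: 2 × 2 × 7! = 4 × 5040 = 20160.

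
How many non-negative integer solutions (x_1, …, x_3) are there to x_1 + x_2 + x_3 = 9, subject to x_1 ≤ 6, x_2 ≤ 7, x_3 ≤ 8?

45

Without the upper bounds there are C(11,2) = 55 ways to split 9 among 3 variables.
Subtract solutions that violate a single cap (substitute x_i' = x_i − (cap_i+1)): x_1 ≥ 7 gives C(4,2) = 6; x_2 ≥ 8 gives C(3,2) = 3; x_3 ≥ 9 gives C(2,2) = 1. Together 10.
No two caps can be exceeded simultaneously, so the pair terms are all 0.
By inclusion–exclusion the count is 55 − 10 + 0 = 45.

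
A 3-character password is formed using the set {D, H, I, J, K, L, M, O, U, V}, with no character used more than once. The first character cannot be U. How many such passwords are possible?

The first character has 10−1 = 9 choices (anything except U).
The remaining 2 characters are filled from the other 9 symbols without repetition: 9 × 8 = 72.
Total: 9 × 72 = 648.

648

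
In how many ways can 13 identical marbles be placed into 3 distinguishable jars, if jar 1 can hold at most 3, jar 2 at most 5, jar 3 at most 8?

Without the upper bounds there are C(15,2) = 105 ways to split 13 among 3 jars.
Subtract solutions that violate a single cap (substitute x_i' = x_i − (cap_i+1)): x_1 ≥ 4 gives C(11,2) = 55; x_2 ≥ 6 gives C(9,2) = 36; x_3 ≥ 9 gives C(6,2) = 15. Together 106.
Add back pairs where two caps are both exceeded: 10 + 1 + 0 = 11.
By inclusion–exclusion the count is 105 − 106 + 11 = 10.

10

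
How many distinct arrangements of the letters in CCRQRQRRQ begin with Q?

420

Fix Q in the first position and arrange the remaining 8 letters.
Those 8 letters have C appearing twice, Q appearing twice, and R appearing 4 times, giving (8)!/(4!·2!·2!) = 420.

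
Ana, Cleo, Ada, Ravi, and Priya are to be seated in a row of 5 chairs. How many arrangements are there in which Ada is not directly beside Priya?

72

There are 5! = 120 arrangements in all. If Ada and Priya are adjacent, merging them into one block gives 2·(4)! = 48 arrangements.
Complementary counting: 120 − 48 = 72.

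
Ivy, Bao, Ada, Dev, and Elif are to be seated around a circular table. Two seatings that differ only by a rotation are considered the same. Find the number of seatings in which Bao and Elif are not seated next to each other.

12

Without the restriction there are (4)! = 24 seatings.
Seatings with Bao beside Elif: treat them as a block with 2 internal orders, giving 2 × (3)! = 12.
Subtracting, 24 − 12 = 12.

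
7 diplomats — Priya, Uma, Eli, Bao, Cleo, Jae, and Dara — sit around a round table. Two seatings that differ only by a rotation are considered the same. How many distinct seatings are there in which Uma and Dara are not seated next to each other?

Without the restriction there are (6)! = 720 seatings.
Those with Uma next to Dara: fuse the pair into one unit and seat 6 units around a circle — 2·(5)! = 240.
Subtracting, 720 − 240 = 480.

480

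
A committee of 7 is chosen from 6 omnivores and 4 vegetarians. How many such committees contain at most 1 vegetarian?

4

Split by how many vegetarians are chosen (0 through 1).
Sum: C(4,0)·C(6,7) + C(4,1)·C(6,6) = 0 + 4 = 4.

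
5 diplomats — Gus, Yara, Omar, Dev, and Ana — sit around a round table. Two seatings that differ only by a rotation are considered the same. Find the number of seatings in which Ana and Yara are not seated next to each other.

12

Without the restriction there are (4)! = 24 seatings.
Seatings with Ana beside Yara: treat them as a block with 2 internal orders, giving 2 × (3)! = 12.
Subtracting, 24 − 12 = 12.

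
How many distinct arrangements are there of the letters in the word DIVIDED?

Letter multiplicities in DIVIDED: D×3, E×1, I×2, V×1.
The number of distinct arrangements is 7!/(3!·2!) = 5040/12 = 420.

420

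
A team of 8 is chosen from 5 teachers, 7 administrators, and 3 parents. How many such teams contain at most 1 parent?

2871

Split by how many parents are chosen (0 through 1).
Sum: C(3,0)·C(12,8) + C(3,1)·C(12,7) = 495 + 2376 = 2871.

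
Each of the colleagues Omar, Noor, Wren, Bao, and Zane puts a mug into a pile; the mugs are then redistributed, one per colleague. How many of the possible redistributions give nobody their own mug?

44

Let Aᵢ be the assignments in which colleague i gets their own mug. We want the size of the complement of A₁∪…∪A_5.
By inclusion–exclusion this is Σ_{j=0}^{5} (−1)^j C(5,j)·(5−j)!.
Computing: 120 − 120 + 60 − 20 + 5 − 1 = 44.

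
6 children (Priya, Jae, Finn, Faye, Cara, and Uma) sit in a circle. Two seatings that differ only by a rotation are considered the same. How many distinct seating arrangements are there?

120

Fix one person's seat to break rotational symmetry; the remaining 5 people can be arranged in (5)! = 120 ways.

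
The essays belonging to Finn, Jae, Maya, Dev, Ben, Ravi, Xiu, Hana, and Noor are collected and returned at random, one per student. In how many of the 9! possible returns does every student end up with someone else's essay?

133496

Let Aᵢ be the assignments in which student i gets their own essay. We want the size of the complement of A₁∪…∪A_9.
By inclusion–exclusion this is Σ_{j=0}^{9} (−1)^j C(9,j)·(9−j)!.
Computing: 362880 − 362880 + 181440 − 60480 + 15120 − 3024 + 504 − 72 + 9 − 1 = 133496.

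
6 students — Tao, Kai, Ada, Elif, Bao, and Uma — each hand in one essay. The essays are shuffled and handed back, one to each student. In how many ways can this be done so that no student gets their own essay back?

Let Aᵢ be the assignments in which student i gets their own essay. We want the size of the complement of A₁∪…∪A_6.
By inclusion–exclusion this is Σ_{j=0}^{6} (−1)^j C(6,j)·(6−j)!.
Computing: 720 − 720 + 360 − 120 + 30 − 6 + 1 = 265.

265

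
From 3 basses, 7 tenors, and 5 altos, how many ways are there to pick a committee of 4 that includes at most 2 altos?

1260

Split by how many altos are chosen (0 through 2).
Sum: C(5,0)·C(10,4) + C(5,1)·C(10,3) + C(5,2)·C(10,2) = 210 + 600 + 450 = 1260.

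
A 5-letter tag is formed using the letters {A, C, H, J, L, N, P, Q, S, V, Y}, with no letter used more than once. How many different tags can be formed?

55440

With no repetition, fill the 5 letters in order: 11 choices, then 10, down to 7.
11 × 10 × 9 × 8 × 7 = 55440.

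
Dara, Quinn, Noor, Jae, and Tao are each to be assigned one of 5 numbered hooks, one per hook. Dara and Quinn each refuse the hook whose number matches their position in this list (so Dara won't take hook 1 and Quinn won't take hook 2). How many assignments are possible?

78

Let Aᵢ (for i ∈ {1, 2}) be the placements that put person i in their forbidden hook. Any j of these fix j positions, leaving (5−j)! ways to fill the rest, and there are C(2,j) ways to pick which j.
By inclusion–exclusion, the number of valid placements is Σ_{j=0}^{2} (−1)^j C(2,j)·(5−j)!.
Computing: 120 − 48 + 6 = 78.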